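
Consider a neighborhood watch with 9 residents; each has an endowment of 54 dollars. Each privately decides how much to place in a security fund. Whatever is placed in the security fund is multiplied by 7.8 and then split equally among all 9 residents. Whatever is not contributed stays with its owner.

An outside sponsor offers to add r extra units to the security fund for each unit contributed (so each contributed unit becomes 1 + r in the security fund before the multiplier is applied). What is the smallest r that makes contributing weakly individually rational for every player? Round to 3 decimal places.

0.154

With matching at rate r, one contributed unit becomes (1 + r) in the security fund and returns 7.8 × (1 + r) / 9 to the contributor.
Setting this equal to 1: 1 + r = 9/7.8 = 1.1538.
So the minimum matching rate is r = 1.1538 − 1 = 0.154.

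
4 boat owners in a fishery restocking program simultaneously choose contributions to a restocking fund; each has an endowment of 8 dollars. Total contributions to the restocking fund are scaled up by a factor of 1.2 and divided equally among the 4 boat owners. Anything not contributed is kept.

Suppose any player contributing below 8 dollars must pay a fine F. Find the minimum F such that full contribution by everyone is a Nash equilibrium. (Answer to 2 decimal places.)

Given the others contribute fully, the best deviation is to contribute 0 (any partial contribution still incurs the fine and gives up units whose private return 0.3000 is below 1).
Deviating from 8 to 0 saves 8 dollars but forfeits the deviator's share of the drop in the restocking fund: 1.2/4 × 8 = 2.40.
So the deviation gain is 8 − 2.40 = 5.60, and the fine must be at least 5.60 dollars to wipe it out.

5.60 dollars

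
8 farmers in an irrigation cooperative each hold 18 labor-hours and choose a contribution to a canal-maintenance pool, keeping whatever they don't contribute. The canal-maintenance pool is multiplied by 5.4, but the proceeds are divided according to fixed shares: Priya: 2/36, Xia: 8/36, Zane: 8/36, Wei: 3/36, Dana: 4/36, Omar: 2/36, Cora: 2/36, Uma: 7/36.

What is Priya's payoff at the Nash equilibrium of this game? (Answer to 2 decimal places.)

34.20 labor-hours

Player j's private return per contributed unit is 5.4 × (j's share). Contributing is weakly dominant for j when that share is at least 1/5.4 = 0.1852, and contributing 0 is dominant otherwise.
Xia, Zane and Uma clear that bar, contributing 18 each; the remaining 5 contribute 0. Total contributed: 54.
Priya keeps 18 and receives 5.4 × 54 × 2/36 = 16.20 from the canal-maintenance pool, for a payoff of 34.20.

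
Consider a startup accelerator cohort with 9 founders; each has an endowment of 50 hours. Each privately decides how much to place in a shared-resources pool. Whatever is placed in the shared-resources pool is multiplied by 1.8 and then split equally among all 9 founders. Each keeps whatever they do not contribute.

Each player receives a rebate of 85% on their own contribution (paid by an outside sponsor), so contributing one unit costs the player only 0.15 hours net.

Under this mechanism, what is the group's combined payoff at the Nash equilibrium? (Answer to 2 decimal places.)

Under the mechanism each unit contributed yields (1.8/9) / 0.15 = 1.3333 back to its contributor per unit of net cost, which exceeds 1, making full contribution the dominant choice for everyone.
So the Nash equilibrium is full contribution by all 9; the group earns 9 × (50 × 0.85 + 1.8 × 50) = 1192.50.

1192.50 hours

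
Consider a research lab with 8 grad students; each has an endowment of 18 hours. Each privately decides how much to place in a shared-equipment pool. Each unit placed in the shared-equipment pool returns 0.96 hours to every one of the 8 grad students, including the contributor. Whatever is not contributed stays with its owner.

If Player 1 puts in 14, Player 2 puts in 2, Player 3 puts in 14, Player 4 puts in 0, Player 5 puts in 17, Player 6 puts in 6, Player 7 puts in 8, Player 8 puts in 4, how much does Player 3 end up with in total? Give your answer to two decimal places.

Total contributed: 14 + 2 + 14 + 0 + 17 + 6 + 8 + 4 = 65.
Each receives 0.96 × 65 = 62.40 from the shared-equipment pool.
Player 3 keeps 18 − 14 = 4, so Player 3's payoff is 4 + 62.40 = 66.40.

66.40 hours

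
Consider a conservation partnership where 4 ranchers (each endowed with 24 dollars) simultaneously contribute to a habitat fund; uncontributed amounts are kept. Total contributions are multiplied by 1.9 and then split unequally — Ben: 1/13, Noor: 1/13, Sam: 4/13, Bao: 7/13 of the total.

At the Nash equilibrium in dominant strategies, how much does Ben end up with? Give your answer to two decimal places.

27.51 dollars

Player j's private return per contributed unit is 1.9 × (j's share). Contributing is weakly dominant for j when that share is at least 1/1.9 = 0.5263, and contributing 0 is dominant otherwise.
Only Bao (7/13) clears that bar, contributing 24; the remaining 3 contribute 0. Total contributed: 24.
Ben keeps 24 and receives 1.9 × 24 × 1/13 = 3.51 from the habitat fund, for a payoff of 27.51.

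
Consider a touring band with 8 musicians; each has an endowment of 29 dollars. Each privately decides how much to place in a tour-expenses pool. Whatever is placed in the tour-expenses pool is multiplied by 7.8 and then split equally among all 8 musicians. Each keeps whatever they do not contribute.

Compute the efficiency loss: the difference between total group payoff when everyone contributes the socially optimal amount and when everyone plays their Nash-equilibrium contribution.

1577.60 dollars

Each contributed unit returns 7.8/8 = 0.9750 to its contributor — below 1 — so contributing 0 is dominant for every player. At the Nash equilibrium everyone keeps their 29, and the group total is 8 × 29 = 232.
Each contributed unit returns 7.800 to the group as a whole (0.9750 to each of 8 players), which exceeds 1, so the social optimum is full contribution: group total = 7.800 × 232 = 1809.60.
Efficiency loss = 1809.60 − 232 = 1577.60.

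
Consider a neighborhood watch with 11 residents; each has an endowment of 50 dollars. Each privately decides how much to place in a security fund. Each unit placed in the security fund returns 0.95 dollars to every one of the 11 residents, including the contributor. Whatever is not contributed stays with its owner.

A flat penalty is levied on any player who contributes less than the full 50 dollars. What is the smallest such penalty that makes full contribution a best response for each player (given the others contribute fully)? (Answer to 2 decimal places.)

2.50 dollars

Given the others contribute fully, the best deviation is to contribute 0 (any partial contribution still incurs the fine and gives up units whose private return 0.95 is below 1).
Deviating from 50 to 0 saves 50 dollars but forfeits the deviator's share of the drop in the security fund: 0.95 × 50 = 47.50.
So the deviation gain is 50 − 47.50 = 2.50, and the fine must be at least 2.50 dollars to wipe it out.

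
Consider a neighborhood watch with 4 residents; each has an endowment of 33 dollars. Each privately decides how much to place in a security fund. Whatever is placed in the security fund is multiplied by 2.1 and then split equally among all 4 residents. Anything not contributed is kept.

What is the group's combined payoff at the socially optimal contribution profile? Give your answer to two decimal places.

Each contributed unit returns 2.100 to the group as a whole (0.5250 to each of 4 players), which exceeds 1, so the social optimum is full contribution: group total = 2.100 × 132 = 277.20.

277.20 dollars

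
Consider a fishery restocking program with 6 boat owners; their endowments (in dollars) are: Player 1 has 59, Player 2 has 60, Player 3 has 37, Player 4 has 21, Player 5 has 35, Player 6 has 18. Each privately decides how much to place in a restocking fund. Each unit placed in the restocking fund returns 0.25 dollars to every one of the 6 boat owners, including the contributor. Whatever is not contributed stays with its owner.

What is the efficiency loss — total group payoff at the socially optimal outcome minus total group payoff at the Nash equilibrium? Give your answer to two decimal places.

The private return per contributed unit is 0.25 < 1 for everyone, so the Nash equilibrium is zero contribution and the group total is Σ E_j = 59 + 60 + 37 + 21 + 35 + 18 = 230.
Each contributed unit returns 1.500 to the group, so the social optimum is full contribution by everyone: group total = 1.500 × 230 = 345.00.
Efficiency loss = (1.500 − 1) × 230 = 115.00.

115.00 dollars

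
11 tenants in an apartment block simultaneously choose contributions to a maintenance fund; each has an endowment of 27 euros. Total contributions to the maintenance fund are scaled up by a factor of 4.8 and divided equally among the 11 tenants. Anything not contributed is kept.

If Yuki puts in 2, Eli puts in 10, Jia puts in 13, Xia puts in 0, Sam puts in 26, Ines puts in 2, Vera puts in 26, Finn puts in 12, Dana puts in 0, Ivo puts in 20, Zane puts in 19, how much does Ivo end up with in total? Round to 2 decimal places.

63.73 euros

Total contributed: 2 + 10 + 13 + 0 + 26 + 2 + 26 + 12 + 0 + 20 + 19 = 130.
Each receives 4.8 × 130 / 11 = 56.73 from the maintenance fund.
Ivo keeps 27 − 20 = 7, so Ivo's payoff is 7 + 56.73 = 63.73.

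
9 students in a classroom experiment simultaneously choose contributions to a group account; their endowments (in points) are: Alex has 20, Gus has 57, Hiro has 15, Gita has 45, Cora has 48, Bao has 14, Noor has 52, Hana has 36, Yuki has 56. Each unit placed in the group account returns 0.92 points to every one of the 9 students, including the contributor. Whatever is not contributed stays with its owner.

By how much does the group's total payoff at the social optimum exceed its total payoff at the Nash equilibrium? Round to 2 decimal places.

2497.04 points

The private return per contributed unit is 0.92 < 1 for everyone, so the Nash equilibrium is zero contribution and the group total is Σ E_j = 20 + 57 + 15 + 45 + 48 + 14 + 52 + 36 + 56 = 343.
Each contributed unit returns 8.280 to the group, so the social optimum is full contribution by everyone: group total = 8.280 × 343 = 2840.04.
Efficiency loss = (8.280 − 1) × 343 = 2497.04.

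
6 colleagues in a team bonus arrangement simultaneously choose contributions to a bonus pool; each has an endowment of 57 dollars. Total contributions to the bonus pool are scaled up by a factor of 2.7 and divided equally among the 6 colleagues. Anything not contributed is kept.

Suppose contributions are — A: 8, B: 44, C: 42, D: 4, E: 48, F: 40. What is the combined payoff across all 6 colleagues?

658.20 dollars

Total contributed: 8 + 44 + 42 + 4 + 48 + 40 = 186; total kept: 6 × 57 − 186 = 156.
The bonus pool pays out 2.7 × 186 = 502.20 in aggregate.
Group total = 156 + 502.20 = 658.20.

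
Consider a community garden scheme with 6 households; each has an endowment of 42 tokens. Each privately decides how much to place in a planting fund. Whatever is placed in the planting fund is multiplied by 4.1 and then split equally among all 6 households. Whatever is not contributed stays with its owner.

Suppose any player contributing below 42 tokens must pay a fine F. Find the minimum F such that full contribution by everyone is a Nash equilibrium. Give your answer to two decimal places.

13.30 tokens

Given the others contribute fully, the best deviation is to contribute 0 (any partial contribution still incurs the fine and gives up units whose private return 0.6833 is below 1).
Deviating from 42 to 0 saves 42 tokens but forfeits the deviator's share of the drop in the planting fund: 4.1/6 × 42 = 28.70.
So the deviation gain is 42 − 28.70 = 13.30, and the fine must be at least 13.30 tokens to wipe it out.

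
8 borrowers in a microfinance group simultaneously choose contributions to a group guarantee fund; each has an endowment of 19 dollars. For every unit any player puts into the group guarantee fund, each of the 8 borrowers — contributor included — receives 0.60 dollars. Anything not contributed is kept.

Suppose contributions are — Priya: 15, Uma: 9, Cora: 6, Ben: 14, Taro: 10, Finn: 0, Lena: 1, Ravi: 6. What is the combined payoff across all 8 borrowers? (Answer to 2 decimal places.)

383.80 dollars

Total contributed: 15 + 9 + 6 + 14 + 10 + 0 + 1 + 6 = 61; total kept: 8 × 19 − 61 = 91.
The group guarantee fund pays out 0.60 × 8 × 61 = 292.80 in aggregate.
Group total = 91 + 292.80 = 383.80.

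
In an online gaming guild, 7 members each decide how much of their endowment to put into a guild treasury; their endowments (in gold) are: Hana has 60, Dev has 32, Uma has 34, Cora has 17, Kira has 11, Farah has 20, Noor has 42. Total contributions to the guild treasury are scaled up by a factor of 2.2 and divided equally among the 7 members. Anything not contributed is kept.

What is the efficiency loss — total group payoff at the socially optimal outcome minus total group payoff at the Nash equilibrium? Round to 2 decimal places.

The private return per contributed unit is 2.2/7 = 0.3143 < 1 for every player regardless of endowment, so the Nash equilibrium is zero contribution and the group total is Σ E_j = 60 + 32 + 34 + 17 + 11 + 20 + 42 = 216.
Each contributed unit returns 2.200 to the group, so the social optimum is full contribution by everyone: group total = 2.200 × 216 = 475.20.
Efficiency loss = (2.200 − 1) × 216 = 259.20.

259.20 gold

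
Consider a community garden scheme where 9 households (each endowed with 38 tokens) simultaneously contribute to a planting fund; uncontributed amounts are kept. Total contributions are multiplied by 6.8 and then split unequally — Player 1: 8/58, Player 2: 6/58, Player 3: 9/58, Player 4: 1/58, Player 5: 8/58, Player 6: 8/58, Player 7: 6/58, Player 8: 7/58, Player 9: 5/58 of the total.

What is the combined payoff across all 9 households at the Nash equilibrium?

A player with share s gets back 6.8·s per unit contributed, so full contribution is dominant for anyone with s > 1/6.8 = 0.1471 and zero contribution is dominant for anyone below.
Player 3 alone (share 9/58) is above the threshold, contributing 38; the remaining 8 contribute 0. Total contributed: 38.
The planting fund pays out 6.8 × 38 = 258.40 in total (split across the unequal shares, but the aggregate is all that matters for the group sum).
The 8 free-riders keep 38 each, adding 304. Group total = 304 + 258.40 = 562.40.

562.40 tokens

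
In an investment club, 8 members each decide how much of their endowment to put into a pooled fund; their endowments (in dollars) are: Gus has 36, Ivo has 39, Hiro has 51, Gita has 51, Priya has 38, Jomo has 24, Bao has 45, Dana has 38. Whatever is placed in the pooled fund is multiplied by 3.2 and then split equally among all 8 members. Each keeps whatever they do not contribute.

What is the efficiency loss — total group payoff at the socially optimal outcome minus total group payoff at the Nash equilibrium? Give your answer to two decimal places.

708.40 dollars

The private return per contributed unit is 3.2/8 = 0.4000 < 1 for every player regardless of endowment, so the Nash equilibrium is zero contribution and the group total is Σ E_j = 36 + 39 + 51 + 51 + 38 + 24 + 45 + 38 = 322.
Each contributed unit returns 3.200 to the group, so the social optimum is full contribution by everyone: group total = 3.200 × 322 = 1030.40.
Efficiency loss = (3.200 − 1) × 322 = 708.40.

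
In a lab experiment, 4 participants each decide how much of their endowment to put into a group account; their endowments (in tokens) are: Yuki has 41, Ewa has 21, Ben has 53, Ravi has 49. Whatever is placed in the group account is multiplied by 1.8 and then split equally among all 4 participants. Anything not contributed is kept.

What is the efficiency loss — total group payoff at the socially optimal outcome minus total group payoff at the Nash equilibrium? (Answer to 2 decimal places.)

The private return per contributed unit is 1.8/4 = 0.4500 < 1 for every player regardless of endowment, so the Nash equilibrium is zero contribution and the group total is Σ E_j = 41 + 21 + 53 + 49 = 164.
Each contributed unit returns 1.800 to the group, so the social optimum is full contribution by everyone: group total = 1.800 × 164 = 295.20.
Efficiency loss = (1.800 − 1) × 164 = 131.20.

131.20 tokens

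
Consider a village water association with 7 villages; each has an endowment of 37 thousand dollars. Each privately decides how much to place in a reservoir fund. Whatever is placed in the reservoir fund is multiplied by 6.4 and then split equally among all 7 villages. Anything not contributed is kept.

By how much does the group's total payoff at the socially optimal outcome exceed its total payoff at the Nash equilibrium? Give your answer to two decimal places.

1398.60 thousand dollars

Each contributed unit returns 6.4/7 = 0.9143 to its contributor — below 1 — so contributing 0 is dominant for every player. At the Nash equilibrium everyone keeps their 37, and the group total is 7 × 37 = 259.
Each contributed unit returns 6.400 to the group as a whole (0.9143 to each of 7 players), which exceeds 1, so the social optimum is full contribution: group total = 6.400 × 259 = 1657.60.
Efficiency loss = 1657.60 − 259 = 1398.60.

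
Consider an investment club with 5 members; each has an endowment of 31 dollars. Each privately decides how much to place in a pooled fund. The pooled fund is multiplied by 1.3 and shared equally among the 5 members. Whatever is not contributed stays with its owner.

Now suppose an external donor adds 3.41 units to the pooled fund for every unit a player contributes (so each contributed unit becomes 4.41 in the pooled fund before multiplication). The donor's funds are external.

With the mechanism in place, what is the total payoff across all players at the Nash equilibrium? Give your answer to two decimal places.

With the mechanism, a contributed unit returns 1.3 × 4.41 / 5 = 1.1466 per unit of net cost to the contributor — now above 1 — so contributing fully is weakly dominant for every player.
At the Nash equilibrium everyone contributes 31. Group total payoff = 1.3 × 4.41 × 155 = 888.62.

888.62 dollars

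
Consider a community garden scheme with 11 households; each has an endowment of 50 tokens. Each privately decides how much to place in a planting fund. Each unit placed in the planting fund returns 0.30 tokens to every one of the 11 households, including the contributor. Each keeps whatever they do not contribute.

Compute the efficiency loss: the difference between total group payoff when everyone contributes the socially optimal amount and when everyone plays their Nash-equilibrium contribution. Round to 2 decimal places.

The private return per contributed unit is 0.30 < 1, so contributing 0 is dominant for every player. At the Nash equilibrium everyone keeps their 50, and the group total is 11 × 50 = 550.
Each contributed unit returns 3.300 to the group as a whole (0.30 to each of 11 players), which exceeds 1, so the social optimum is full contribution: group total = 3.300 × 550 = 1815.00.
Efficiency loss = 1815.00 − 550 = 1265.00.

1265.00 tokens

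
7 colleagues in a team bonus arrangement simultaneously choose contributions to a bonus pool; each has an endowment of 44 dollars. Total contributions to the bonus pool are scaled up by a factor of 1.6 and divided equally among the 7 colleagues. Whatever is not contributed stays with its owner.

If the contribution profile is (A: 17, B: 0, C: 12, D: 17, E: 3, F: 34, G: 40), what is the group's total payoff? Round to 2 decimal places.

Total contributed: 17 + 0 + 12 + 17 + 3 + 34 + 40 = 123; total kept: 7 × 44 − 123 = 185.
The bonus pool pays out 1.6 × 123 = 196.80 in aggregate.
Group total = 185 + 196.80 = 381.80.

381.80 dollars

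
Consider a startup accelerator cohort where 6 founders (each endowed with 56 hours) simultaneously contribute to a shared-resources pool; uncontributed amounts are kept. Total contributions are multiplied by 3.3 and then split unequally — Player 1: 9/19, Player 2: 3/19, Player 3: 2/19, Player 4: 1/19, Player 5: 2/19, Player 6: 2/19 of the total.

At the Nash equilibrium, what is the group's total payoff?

A player with share s gets back 3.3·s per unit contributed, so full contribution is dominant for anyone with s > 1/3.3 = 0.3030 and zero contribution is dominant for anyone below.
Player 1 alone (share 9/19) is above the threshold, contributing 56; the remaining 5 contribute 0. Total contributed: 56.
The shared-resources pool pays out 3.3 × 56 = 184.80 in total (split across the unequal shares, but the aggregate is all that matters for the group sum).
The 5 free-riders keep 56 each, adding 280. Group total = 280 + 184.80 = 464.80.

464.80 hours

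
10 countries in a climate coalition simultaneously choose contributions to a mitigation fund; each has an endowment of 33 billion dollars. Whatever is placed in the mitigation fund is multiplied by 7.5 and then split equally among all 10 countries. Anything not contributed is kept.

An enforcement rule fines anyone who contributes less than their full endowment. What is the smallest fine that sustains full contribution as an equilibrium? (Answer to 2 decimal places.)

Given the others contribute fully, the best deviation is to contribute 0 (any partial contribution still incurs the fine and gives up units whose private return 0.7500 is below 1).
Deviating from 33 to 0 saves 33 billion dollars but forfeits the deviator's share of the drop in the mitigation fund: 7.5/10 × 33 = 24.75.
So the deviation gain is 33 − 24.75 = 8.25, and the fine must be at least 8.25 billion dollars to wipe it out.

8.25 billion dollars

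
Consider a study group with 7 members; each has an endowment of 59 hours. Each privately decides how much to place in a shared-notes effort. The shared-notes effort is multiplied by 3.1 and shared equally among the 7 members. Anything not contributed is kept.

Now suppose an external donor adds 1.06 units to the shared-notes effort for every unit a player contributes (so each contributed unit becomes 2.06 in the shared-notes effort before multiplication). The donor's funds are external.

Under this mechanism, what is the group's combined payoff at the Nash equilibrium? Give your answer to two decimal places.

413.00 hours

With the mechanism, a contributed unit returns 3.1 × 2.06 / 7 = 0.9123 per unit of net cost — still below 1 — so contributing 0 remains dominant for every player.
Everyone keeps their endowment and the group total is 7 × 59 = 413.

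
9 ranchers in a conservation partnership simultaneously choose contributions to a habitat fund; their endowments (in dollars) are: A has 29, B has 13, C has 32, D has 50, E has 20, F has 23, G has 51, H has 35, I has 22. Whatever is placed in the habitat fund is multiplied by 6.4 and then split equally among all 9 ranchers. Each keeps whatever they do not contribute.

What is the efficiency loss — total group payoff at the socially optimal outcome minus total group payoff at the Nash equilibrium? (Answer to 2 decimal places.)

1485.00 dollars

The private return per contributed unit is 6.4/9 = 0.7111 < 1 for every player regardless of endowment, so the Nash equilibrium is zero contribution and the group total is Σ E_j = 29 + 13 + 32 + 50 + 20 + 23 + 51 + 35 + 22 = 275.
Each contributed unit returns 6.400 to the group, so the social optimum is full contribution by everyone: group total = 6.400 × 275 = 1760.00.
Efficiency loss = (6.400 − 1) × 275 = 1485.00.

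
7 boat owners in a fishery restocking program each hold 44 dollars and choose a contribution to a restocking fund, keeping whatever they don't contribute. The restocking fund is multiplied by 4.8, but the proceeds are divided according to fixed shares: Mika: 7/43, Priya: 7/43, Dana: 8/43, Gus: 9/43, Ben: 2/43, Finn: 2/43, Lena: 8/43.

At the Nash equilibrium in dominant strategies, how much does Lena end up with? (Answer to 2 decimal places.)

83.29 dollars

For player j, contributing a unit is worthwhile iff 4.8 × (j's share) ≥ 1, i.e. iff j's share is at least 0.2083.
The only share above 0.2083 is Gus's 9/43, contributing 44; the remaining 6 contribute 0. Total contributed: 44.
Lena keeps 44 and receives 4.8 × 44 × 8/43 = 39.29 from the restocking fund, for a payoff of 83.29.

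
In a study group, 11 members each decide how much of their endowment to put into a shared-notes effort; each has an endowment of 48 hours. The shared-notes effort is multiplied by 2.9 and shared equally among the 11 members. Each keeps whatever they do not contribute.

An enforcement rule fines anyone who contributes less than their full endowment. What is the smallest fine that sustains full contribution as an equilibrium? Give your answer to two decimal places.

35.35 hours

Given the others contribute fully, the best deviation is to contribute 0 (any partial contribution still incurs the fine and gives up units whose private return 0.2636 is below 1).
Deviating from 48 to 0 saves 48 hours but forfeits the deviator's share of the drop in the shared-notes effort: 2.9/11 × 48 = 12.65.
So the deviation gain is 48 − 12.65 = 35.35, and the fine must be at least 35.35 hours to wipe it out.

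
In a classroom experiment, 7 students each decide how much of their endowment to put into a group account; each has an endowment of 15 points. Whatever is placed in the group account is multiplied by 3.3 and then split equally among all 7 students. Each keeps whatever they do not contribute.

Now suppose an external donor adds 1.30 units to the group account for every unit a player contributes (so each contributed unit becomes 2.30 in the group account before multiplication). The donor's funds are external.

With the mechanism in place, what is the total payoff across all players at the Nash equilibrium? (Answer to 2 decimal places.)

796.95 points

With the mechanism, a contributed unit returns 3.3 × 2.30 / 7 = 1.0843 per unit of net cost to the contributor — now above 1 — so contributing fully is weakly dominant for every player.
At the Nash equilibrium everyone contributes 15. Group total payoff = 3.3 × 2.30 × 105 = 796.95.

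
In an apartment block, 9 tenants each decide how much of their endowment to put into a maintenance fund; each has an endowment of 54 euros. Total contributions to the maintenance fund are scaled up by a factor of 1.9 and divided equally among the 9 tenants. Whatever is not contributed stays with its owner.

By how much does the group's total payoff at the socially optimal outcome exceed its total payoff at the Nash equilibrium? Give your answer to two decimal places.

Each contributed unit returns 1.9/9 = 0.2111 to its contributor — below 1 — so contributing 0 is dominant for every player. At the Nash equilibrium everyone keeps their 54, and the group total is 9 × 54 = 486.
Each contributed unit returns 1.900 to the group as a whole (0.2111 to each of 9 players), which exceeds 1, so the social optimum is full contribution: group total = 1.900 × 486 = 923.40.
Efficiency loss = 923.40 − 486 = 437.40.

437.40 euros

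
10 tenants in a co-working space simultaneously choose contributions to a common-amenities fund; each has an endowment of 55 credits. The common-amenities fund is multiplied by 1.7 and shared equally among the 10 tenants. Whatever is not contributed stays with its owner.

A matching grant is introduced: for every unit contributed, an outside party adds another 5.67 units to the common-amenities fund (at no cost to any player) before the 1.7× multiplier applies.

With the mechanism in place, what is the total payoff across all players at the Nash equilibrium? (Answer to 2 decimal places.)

6236.45 credits

Under the mechanism each unit contributed yields 1.7 × 6.67 / 10 = 1.1339 back to its contributor per unit of net cost, which exceeds 1, making full contribution the dominant choice for everyone.
So the Nash equilibrium is full contribution by all 10; the group earns 1.7 × 6.67 × 550 = 6236.45.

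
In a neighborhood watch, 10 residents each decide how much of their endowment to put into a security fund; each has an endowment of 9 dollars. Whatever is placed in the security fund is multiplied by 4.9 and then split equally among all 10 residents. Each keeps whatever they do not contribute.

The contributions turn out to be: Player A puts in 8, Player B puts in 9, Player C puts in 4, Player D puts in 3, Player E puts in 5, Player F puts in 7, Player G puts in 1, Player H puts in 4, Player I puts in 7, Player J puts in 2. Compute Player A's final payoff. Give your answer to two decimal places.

Total contributed: 8 + 9 + 4 + 3 + 5 + 7 + 1 + 4 + 7 + 2 = 50.
Each receives 4.9 × 50 / 10 = 24.50 from the security fund.
Player A keeps 9 − 8 = 1, so Player A's payoff is 1 + 24.50 = 25.50.

25.50 dollars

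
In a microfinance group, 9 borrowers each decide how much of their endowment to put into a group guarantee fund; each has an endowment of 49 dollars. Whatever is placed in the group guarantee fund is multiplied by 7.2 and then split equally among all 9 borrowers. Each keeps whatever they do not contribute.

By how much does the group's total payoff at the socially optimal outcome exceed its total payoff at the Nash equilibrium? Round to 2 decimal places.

Each contributed unit returns 7.2/9 = 0.8000 to its contributor — below 1 — so contributing 0 is dominant for every player. At the Nash equilibrium everyone keeps their 49, and the group total is 9 × 49 = 441.
Each contributed unit returns 7.200 to the group as a whole (0.8000 to each of 9 players), which exceeds 1, so the social optimum is full contribution: group total = 7.200 × 441 = 3175.20.
Efficiency loss = 3175.20 − 441 = 2734.20.

2734.20 dollars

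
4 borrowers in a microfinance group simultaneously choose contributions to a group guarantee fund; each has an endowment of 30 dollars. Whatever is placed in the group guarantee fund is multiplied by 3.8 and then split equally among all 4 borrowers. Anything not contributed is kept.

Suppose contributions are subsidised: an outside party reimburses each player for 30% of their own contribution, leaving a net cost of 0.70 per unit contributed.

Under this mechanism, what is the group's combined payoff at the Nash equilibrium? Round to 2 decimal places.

The effective private return per unit is now (3.8/4) / 0.70 = 1.3571 > 1, so every player's dominant strategy flips to full contribution.
At the Nash equilibrium everyone contributes 30. Group total payoff = 4 × (30 × 0.30 + 3.8 × 30) = 492.00.

492.00 dollars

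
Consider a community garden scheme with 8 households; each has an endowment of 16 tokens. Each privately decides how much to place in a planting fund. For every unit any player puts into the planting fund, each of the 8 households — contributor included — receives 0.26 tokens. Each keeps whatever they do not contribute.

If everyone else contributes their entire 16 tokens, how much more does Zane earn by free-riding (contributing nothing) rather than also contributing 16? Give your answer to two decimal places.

11.84 tokens

Switching from a contribution of 16 to 0 lets Zane keep an extra 16 tokens, but lowers the planting fund by 16, which costs Zane their own share of that drop: 0.26 × 16 = 4.16.
Net gain = 16 − 4.16 = 11.84. The private return per contributed unit (0.26) is below 1, so free-riding is indeed the best response regardless of what the others do.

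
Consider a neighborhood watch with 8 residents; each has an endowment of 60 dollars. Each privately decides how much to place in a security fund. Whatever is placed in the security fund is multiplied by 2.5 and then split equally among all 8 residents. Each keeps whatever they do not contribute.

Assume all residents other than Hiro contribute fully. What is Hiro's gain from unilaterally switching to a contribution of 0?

Switching from a contribution of 60 to 0 lets Hiro keep an extra 60 dollars, but lowers the security fund by 60, which costs Hiro their own share of that drop: 2.5/8 × 60 = 18.75.
Net gain = 60 − 18.75 = 41.25. The private return per contributed unit (0.3125) is below 1, so free-riding is indeed the best response regardless of what the others do.

41.25 dollars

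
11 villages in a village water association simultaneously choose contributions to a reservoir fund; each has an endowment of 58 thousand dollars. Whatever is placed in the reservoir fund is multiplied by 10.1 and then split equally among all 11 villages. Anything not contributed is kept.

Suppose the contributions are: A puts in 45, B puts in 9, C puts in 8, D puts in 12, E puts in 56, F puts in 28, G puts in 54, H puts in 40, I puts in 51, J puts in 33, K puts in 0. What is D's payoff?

Total contributed: 45 + 9 + 8 + 12 + 56 + 28 + 54 + 40 + 51 + 33 + 0 = 336.
Each receives 10.1 × 336 / 11 = 308.51 from the reservoir fund.
D keeps 58 − 12 = 46, so D's payoff is 46 + 308.51 = 354.51.

354.51 thousand dollars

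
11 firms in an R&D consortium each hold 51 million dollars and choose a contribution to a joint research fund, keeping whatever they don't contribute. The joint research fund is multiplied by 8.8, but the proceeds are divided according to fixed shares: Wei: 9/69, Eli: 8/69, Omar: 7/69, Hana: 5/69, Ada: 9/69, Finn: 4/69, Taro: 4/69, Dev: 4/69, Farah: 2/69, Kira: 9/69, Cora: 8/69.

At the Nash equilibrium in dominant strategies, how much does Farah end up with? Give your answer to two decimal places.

For player j, contributing a unit is worthwhile iff 8.8 × (j's share) ≥ 1, i.e. iff j's share is at least 0.1136.
Wei, Eli, Ada, Kira and Cora clear that bar, contributing 51 each; the remaining 6 contribute 0. Total contributed: 255.
Farah keeps 51 and receives 8.8 × 255 × 2/69 = 65.04 from the joint research fund, for a payoff of 116.04.

116.04 million dollars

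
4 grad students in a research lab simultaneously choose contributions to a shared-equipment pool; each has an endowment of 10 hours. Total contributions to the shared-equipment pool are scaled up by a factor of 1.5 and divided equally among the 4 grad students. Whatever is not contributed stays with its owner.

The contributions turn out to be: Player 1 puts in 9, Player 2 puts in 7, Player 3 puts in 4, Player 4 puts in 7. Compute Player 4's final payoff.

Total contributed: 9 + 7 + 4 + 7 = 27.
Each receives 1.5 × 27 / 4 = 10.13 from the shared-equipment pool.
Player 4 keeps 10 − 7 = 3, so Player 4's payoff is 3 + 10.13 = 13.13.

13.13 hours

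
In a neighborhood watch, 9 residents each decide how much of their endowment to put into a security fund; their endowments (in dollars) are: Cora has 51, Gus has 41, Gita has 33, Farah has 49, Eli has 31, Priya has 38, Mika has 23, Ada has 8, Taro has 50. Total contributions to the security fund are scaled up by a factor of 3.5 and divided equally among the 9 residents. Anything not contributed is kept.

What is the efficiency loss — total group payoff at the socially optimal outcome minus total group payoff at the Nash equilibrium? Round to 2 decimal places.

The private return per contributed unit is 3.5/9 = 0.3889 < 1 for every player regardless of endowment, so the Nash equilibrium is zero contribution and the group total is Σ E_j = 51 + 41 + 33 + 49 + 31 + 38 + 23 + 8 + 50 = 324.
Each contributed unit returns 3.500 to the group, so the social optimum is full contribution by everyone: group total = 3.500 × 324 = 1134.00.
Efficiency loss = (3.500 − 1) × 324 = 810.00.

810.00 dollars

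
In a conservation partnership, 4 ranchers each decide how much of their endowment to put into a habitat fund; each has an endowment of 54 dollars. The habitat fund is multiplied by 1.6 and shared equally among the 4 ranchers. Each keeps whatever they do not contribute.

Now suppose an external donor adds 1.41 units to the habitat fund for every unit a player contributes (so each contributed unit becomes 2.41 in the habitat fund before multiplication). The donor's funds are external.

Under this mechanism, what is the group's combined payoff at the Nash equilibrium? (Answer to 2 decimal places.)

216.00 dollars

Even with the mechanism, each unit contributed returns only 1.6 × 2.41 / 4 = 0.9640 per unit of net cost, so contributing nothing is still dominant.
Everyone keeps their endowment and the group total is 4 × 54 = 216.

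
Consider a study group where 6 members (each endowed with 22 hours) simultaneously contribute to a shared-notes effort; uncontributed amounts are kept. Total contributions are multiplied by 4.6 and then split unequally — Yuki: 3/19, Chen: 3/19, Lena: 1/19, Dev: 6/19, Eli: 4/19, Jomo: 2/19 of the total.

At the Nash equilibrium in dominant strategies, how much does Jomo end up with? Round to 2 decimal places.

32.65 hours

Each unit j contributes comes back to j as 4.6 × (j's share), so j prefers to contribute only if that share exceeds 1/4.6 = 0.2174; otherwise keeping the unit dominates.
The only share above 0.2174 is Dev's 6/19, contributing 22; the remaining 5 contribute 0. Total contributed: 22.
Jomo keeps 22 and receives 4.6 × 22 × 2/19 = 10.65 from the shared-notes effort, for a payoff of 32.65.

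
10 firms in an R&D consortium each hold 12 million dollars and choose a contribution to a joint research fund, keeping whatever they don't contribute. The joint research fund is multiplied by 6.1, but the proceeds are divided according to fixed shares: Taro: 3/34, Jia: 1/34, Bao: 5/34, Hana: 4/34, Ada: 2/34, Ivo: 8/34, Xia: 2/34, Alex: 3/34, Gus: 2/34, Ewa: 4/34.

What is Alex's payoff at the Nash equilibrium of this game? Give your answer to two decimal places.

18.46 million dollars

For player j, contributing a unit is worthwhile iff 6.1 × (j's share) ≥ 1, i.e. iff j's share is at least 0.1639.
The only share above 0.1639 is Ivo's 8/34, contributing 12; the remaining 9 contribute 0. Total contributed: 12.
Alex keeps 12 and receives 6.1 × 12 × 3/34 = 6.46 from the joint research fund, for a payoff of 18.46.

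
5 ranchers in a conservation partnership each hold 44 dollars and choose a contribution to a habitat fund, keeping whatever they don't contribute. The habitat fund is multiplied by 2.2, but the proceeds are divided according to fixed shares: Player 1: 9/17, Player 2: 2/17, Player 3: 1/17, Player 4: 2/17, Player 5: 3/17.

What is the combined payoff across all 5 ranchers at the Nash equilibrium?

272.80 dollars

A player with share s gets back 2.2·s per unit contributed, so full contribution is dominant for anyone with s > 1/2.2 = 0.4545 and zero contribution is dominant for anyone below.
Only Player 1 (9/17) clears that bar, contributing 44; the remaining 4 contribute 0. Total contributed: 44.
The habitat fund pays out 2.2 × 44 = 96.80 in total (split across the unequal shares, but the aggregate is all that matters for the group sum).
The 4 free-riders keep 44 each, adding 176. Group total = 176 + 96.80 = 272.80.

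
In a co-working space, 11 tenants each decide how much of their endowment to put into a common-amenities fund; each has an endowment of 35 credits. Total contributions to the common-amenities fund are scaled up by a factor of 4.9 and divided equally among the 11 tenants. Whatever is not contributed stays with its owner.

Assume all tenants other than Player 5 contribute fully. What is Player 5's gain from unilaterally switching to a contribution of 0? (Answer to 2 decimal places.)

19.41 credits

Switching from a contribution of 35 to 0 lets Player 5 keep an extra 35 credits, but lowers the common-amenities fund by 35, which costs Player 5 their own share of that drop: 4.9/11 × 35 = 15.59.
Net gain = 35 − 15.59 = 19.41. The private return per contributed unit (0.4455) is below 1, so free-riding is indeed the best response regardless of what the others do.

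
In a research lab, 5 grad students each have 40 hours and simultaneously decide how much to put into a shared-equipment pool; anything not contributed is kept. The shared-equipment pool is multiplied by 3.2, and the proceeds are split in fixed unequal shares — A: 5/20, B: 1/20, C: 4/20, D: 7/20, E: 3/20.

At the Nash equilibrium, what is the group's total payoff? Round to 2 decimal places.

288.00 hours

Player j's private return per contributed unit is 3.2 × (j's share). Contributing is weakly dominant for j when that share is at least 1/3.2 = 0.3125, and contributing 0 is dominant otherwise.
The only share above 0.3125 is D's 7/20, contributing 40; the remaining 4 contribute 0. Total contributed: 40.
The shared-equipment pool pays out 3.2 × 40 = 128.00 in total (split across the unequal shares, but the aggregate is all that matters for the group sum).
The 4 free-riders keep 40 each, adding 160. Group total = 160 + 128.00 = 288.00.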